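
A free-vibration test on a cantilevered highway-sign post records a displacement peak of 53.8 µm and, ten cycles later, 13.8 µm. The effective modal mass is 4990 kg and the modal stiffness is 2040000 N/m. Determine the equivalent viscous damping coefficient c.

4370 N·s/m

Logarithmic decrement δ = (1/n)·ln(x₀/x_n) = (1/10)·ln(53.8/13.8) = (1/10)·ln(3.899) = 0.1361.
ζ = δ/√(4π² + δ²) = 0.1361/√(39.48 + 0.0185) = 0.1361/6.285 = 0.02165.
c = ζ · 2√(km) = 0.02165 × 2√(2040000 × 4990) = 0.02165 × 201800 = 4369 N·s/m.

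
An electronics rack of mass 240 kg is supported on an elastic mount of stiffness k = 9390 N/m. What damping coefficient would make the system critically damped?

c_c = 2√(k·m) = 2√(9390 × 240) = 2 × 1501 = 3002 N·s/m.

3000 N·s/m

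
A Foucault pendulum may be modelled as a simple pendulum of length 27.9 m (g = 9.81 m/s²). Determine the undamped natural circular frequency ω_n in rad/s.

0.593 rad/s

For a simple pendulum ω_n = √(g/L) = √(9.81/27.9) = √0.3516 = 0.5930 rad/s.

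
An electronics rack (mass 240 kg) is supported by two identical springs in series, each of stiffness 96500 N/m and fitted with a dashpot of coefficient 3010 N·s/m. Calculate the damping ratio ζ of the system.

0.442

Series springs: 1/k_eq = 2/96500, so k_eq = 96500/2 = 48250 N/m.
ω_n = √(k_eq/m) = √(48250/240) = 14.18 rad/s.
Critical damping c_c = 2√(k_eq·m) = 2√(48250 × 240) = 6806 N·s/m, so ζ = c/c_c = 3010/6806 = 0.4423.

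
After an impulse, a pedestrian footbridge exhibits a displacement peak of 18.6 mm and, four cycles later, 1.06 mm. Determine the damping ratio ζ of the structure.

Logarithmic decrement δ = (1/n)·ln(x₀/x_n) = (1/4)·ln(18.6/1.06) = (1/4)·ln(17.55) = 0.7162.
ζ = δ/√(4π² + δ²) = 0.7162/√(39.48 + 0.513) = 0.7162/6.324 = 0.1133.

0.113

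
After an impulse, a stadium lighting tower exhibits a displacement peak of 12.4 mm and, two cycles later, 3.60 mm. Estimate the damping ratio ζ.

0.0979

Logarithmic decrement δ = (1/n)·ln(x₀/x_n) = (1/2)·ln(12.4/3.60) = (1/2)·ln(3.444) = 0.6184.
ζ = δ/√(4π² + δ²) = 0.6184/√(39.48 + 0.382) = 0.6184/6.314 = 0.09795.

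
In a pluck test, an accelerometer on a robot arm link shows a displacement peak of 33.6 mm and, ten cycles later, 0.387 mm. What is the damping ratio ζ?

Logarithmic decrement δ = (1/n)·ln(x₀/x_n) = (1/10)·ln(33.6/0.387) = (1/10)·ln(86.82) = 0.4464.
ζ = δ/√(4π² + δ²) = 0.4464/√(39.48 + 0.199) = 0.4464/6.299 = 0.07087.

0.0709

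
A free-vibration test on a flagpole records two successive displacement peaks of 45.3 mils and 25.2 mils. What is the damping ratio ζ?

0.0929

Logarithmic decrement δ = (1/n)·ln(x₀/x_n) = (1/1)·ln(45.3/25.2) = (1/1)·ln(1.798) = 0.5865.
ζ = δ/√(4π² + δ²) = 0.5865/√(39.48 + 0.344) = 0.5865/6.310 = 0.09293.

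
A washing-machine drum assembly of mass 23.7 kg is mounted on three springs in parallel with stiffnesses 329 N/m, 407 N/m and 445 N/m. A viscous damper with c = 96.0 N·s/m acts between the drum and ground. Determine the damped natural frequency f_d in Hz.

Parallel springs add: k_eq = 329 + 407 + 445 = 1181 N/m.
ω_n = √(k_eq/m) = √(1181/23.7) = 7.059 rad/s.
Critical damping c_c = 2√(k_eq·m) = 2√(1181 × 23.7) = 334.6 N·s/m, so ζ = c/c_c = 96.0/334.6 = 0.2869.
ω_d = ω_n√(1 − ζ²) = 7.059 × √(1 − 0.0823) = 6.762 rad/s.
f_d = ω_d/(2π) = 1.076 Hz.

1.08 Hz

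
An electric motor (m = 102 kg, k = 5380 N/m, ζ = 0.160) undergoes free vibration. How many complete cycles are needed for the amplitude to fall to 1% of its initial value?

5 cycles

Logarithmic decrement δ = 2πζ/√(1 − ζ²) = 2π × 0.1600/√(1 − 0.0256) = 1.018.
x_n/x₀ = e^(−nδ) ≤ 0.01; take ln: n ≥ ln(1/0.01)/δ = 4.605/1.018 = 4.522.
So 5 complete cycles are required.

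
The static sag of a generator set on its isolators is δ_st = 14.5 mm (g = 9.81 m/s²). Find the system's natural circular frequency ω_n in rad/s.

26.0 rad/s

ω_n = √(g/δ_st) = √(9.81/0.0145) = √676.6 = 26.01 rad/s.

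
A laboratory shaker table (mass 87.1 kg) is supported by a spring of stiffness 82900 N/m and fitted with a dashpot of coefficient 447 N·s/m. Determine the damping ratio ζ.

ω_n = √(k/m) = √(82900/87.1) = 30.85 rad/s.
Critical damping c_c = 2√(k·m) = 2√(82900 × 87.1) = 5374 N·s/m, so ζ = c/c_c = 447/5374 = 0.08317.

0.0832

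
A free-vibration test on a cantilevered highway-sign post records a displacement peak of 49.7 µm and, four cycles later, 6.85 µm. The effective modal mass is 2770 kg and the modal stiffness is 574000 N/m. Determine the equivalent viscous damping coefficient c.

Logarithmic decrement δ = (1/n)·ln(x₀/x_n) = (1/4)·ln(49.7/6.85) = (1/4)·ln(7.255) = 0.4954.
ζ = δ/√(4π² + δ²) = 0.4954/√(39.48 + 0.245) = 0.4954/6.303 = 0.07861.
c = ζ · 2√(km) = 0.07861 × 2√(574000 × 2770) = 0.07861 × 79750 = 6269 N·s/m.

6270 N·s/m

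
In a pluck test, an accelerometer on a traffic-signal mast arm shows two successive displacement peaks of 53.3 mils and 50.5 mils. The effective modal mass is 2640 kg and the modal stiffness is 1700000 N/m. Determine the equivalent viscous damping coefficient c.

Logarithmic decrement δ = (1/n)·ln(x₀/x_n) = (1/1)·ln(53.3/50.5) = (1/1)·ln(1.055) = 0.05396.
ζ = δ/√(4π² + δ²) = 0.05396/√(39.48 + 0.00291) = 0.05396/6.283 = 0.008588.
c = ζ · 2√(km) = 0.008588 × 2√(1700000 × 2640) = 0.008588 × 134000 = 1151 N·s/m.

1150 N·s/m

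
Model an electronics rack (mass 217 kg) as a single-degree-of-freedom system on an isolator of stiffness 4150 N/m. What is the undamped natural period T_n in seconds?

ω_n = √(k/m) = √(4150/217) = √19.12 = 4.373 rad/s.
T_n = 2π/ω_n = 6.283/4.373 = 1.437 s.

1.44 s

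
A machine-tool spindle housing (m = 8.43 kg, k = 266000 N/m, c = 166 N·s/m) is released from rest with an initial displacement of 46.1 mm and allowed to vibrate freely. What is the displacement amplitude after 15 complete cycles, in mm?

ζ = c/(2√(km)) = 166/(2√(266000 × 8.43)) = 166/2995 = 0.05543.
Logarithmic decrement δ = 2πζ/√(1 − ζ²) = 2π × 0.05543/√(1 − 0.00307) = 0.3488.
After n cycles, x_n/x₀ = e^(−nδ), so x_15 = 46.1 × e^(−15 × 0.3488) = 46.1 × 0.005343 = 0.2463 mm.

0.246 mm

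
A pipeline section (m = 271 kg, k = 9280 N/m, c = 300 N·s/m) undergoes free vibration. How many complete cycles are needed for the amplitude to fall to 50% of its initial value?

2 cycles

ζ = c/(2√(km)) = 300/(2√(9280 × 271)) = 300/3172 = 0.09459.
Logarithmic decrement δ = 2πζ/√(1 − ζ²) = 2π × 0.09459/√(1 − 0.00895) = 0.5970.
x_n/x₀ = e^(−nδ) ≤ 0.5; take ln: n ≥ ln(1/0.5)/δ = 0.6931/0.5970 = 1.161.
So 2 complete cycles are required.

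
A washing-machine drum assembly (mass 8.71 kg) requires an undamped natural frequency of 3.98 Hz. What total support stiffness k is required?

ω_n = 2πf_n = 2π × 3.98 = 25.01 rad/s.
k = m·ω_n² = 8.71 × 25.01² = 8.71 × 625.4 = 5447 N/m.

5450 N/m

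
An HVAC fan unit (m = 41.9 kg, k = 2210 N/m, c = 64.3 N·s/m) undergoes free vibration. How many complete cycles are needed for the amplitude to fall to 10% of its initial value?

ζ = c/(2√(km)) = 64.3/(2√(2210 × 41.9)) = 64.3/608.6 = 0.1057.
Logarithmic decrement δ = 2πζ/√(1 − ζ²) = 2π × 0.1057/√(1 − 0.0112) = 0.6676.
x_n/x₀ = e^(−nδ) ≤ 0.1; take ln: n ≥ ln(1/0.1)/δ = 2.303/0.6676 = 3.449.
So 4 complete cycles are required.

4 cycles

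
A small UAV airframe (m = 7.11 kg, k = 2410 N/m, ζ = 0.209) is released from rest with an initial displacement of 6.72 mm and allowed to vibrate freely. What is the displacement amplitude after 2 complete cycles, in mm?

0.458 mm

Logarithmic decrement δ = 2πζ/√(1 − ζ²) = 2π × 0.2090/√(1 − 0.0437) = 1.343.
After n cycles, x_n/x₀ = e^(−nδ), so x_2 = 6.72 × e^(−2 × 1.343) = 6.72 × 0.06817 = 0.4581 mm.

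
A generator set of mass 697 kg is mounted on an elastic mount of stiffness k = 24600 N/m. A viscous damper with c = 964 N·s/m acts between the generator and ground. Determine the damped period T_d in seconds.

1.06 s

ω_n = √(k/m) = √(24600/697) = 5.941 rad/s.
Critical damping c_c = 2√(k·m) = 2√(24600 × 697) = 8282 N·s/m, so ζ = c/c_c = 964/8282 = 0.1164.
ω_d = ω_n√(1 − ζ²) = 5.941 × √(1 − 0.0135) = 5.900 rad/s.
T_d = 2π/ω_d = 1.065 s.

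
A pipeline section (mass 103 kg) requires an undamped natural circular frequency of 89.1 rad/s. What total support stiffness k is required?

k = m·ω_n² = 103 × 89.10² = 103 × 7939 = 817700 N/m.

818000 N/m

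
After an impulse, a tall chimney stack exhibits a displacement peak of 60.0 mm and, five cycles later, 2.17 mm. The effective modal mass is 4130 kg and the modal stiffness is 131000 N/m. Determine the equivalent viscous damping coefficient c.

4890 N·s/m

Logarithmic decrement δ = (1/n)·ln(x₀/x_n) = (1/5)·ln(60.0/2.17) = (1/5)·ln(27.65) = 0.6639.
ζ = δ/√(4π² + δ²) = 0.6639/√(39.48 + 0.441) = 0.6639/6.318 = 0.1051.
c = ζ · 2√(km) = 0.1051 × 2√(131000 × 4130) = 0.1051 × 46520 = 4888 N·s/m.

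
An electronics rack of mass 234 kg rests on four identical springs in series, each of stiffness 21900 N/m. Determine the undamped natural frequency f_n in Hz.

Series springs: 1/k_eq = 4/21900, so k_eq = 21900/4 = 5475 N/m.
ω_n = √(k_eq/m) = √(5475/234) = √23.40 = 4.837 rad/s.
f_n = ω_n/(2π) = 4.837/6.283 = 0.7698 Hz.

0.770 Hz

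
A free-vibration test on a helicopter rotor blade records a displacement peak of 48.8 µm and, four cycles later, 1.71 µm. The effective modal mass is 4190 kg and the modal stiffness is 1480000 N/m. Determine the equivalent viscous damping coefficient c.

20800 N·s/m

Logarithmic decrement δ = (1/n)·ln(x₀/x_n) = (1/4)·ln(48.8/1.71) = (1/4)·ln(28.54) = 0.8378.
ζ = δ/√(4π² + δ²) = 0.8378/√(39.48 + 0.702) = 0.8378/6.339 = 0.1322.
c = ζ · 2√(km) = 0.1322 × 2√(1480000 × 4190) = 0.1322 × 157500 = 20820 N·s/m.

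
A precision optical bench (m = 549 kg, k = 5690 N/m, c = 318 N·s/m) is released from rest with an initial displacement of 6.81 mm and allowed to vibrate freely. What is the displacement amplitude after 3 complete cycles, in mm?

1.24 mm

ζ = c/(2√(km)) = 318/(2√(5690 × 549)) = 318/3535 = 0.08996.
Logarithmic decrement δ = 2πζ/√(1 − ζ²) = 2π × 0.08996/√(1 − 0.00809) = 0.5675.
After n cycles, x_n/x₀ = e^(−nδ), so x_3 = 6.81 × e^(−3 × 0.5675) = 6.81 × 0.1822 = 1.241 mm.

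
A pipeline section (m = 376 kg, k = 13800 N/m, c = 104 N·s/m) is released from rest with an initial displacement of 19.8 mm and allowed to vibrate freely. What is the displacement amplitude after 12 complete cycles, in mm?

ζ = c/(2√(km)) = 104/(2√(13800 × 376)) = 104/4556 = 0.02283.
Logarithmic decrement δ = 2πζ/√(1 − ζ²) = 2π × 0.02283/√(1 − 0.000521) = 0.1435.
After n cycles, x_n/x₀ = e^(−nδ), so x_12 = 19.8 × e^(−12 × 0.1435) = 19.8 × 0.1788 = 3.540 mm.

3.54 mm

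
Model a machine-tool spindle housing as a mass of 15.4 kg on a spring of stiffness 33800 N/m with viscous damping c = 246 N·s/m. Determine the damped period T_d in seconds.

ω_n = √(k/m) = √(33800/15.4) = 46.85 rad/s.
Critical damping c_c = 2√(k·m) = 2√(33800 × 15.4) = 1443 N·s/m, so ζ = c/c_c = 246/1443 = 0.1705.
ω_d = ω_n√(1 − ζ²) = 46.85 × √(1 − 0.0291) = 46.16 rad/s.
T_d = 2π/ω_d = 0.1361 s.

0.136 s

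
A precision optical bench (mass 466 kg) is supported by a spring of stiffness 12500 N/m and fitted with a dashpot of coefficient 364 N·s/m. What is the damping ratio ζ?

0.0754

ω_n = √(k/m) = √(12500/466) = 5.179 rad/s.
Critical damping c_c = 2√(k·m) = 2√(12500 × 466) = 4827 N·s/m, so ζ = c/c_c = 364/4827 = 0.07541.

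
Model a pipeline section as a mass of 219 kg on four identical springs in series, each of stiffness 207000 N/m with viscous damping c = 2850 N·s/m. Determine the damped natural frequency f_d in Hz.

Series springs: 1/k_eq = 4/207000, so k_eq = 207000/4 = 51750 N/m.
ω_n = √(k_eq/m) = √(51750/219) = 15.37 rad/s.
Critical damping c_c = 2√(k_eq·m) = 2√(51750 × 219) = 6733 N·s/m, so ζ = c/c_c = 2850/6733 = 0.4233.
ω_d = ω_n√(1 − ζ²) = 15.37 × √(1 − 0.179) = 13.93 rad/s.
f_d = ω_d/(2π) = 2.217 Hz.

2.22 Hz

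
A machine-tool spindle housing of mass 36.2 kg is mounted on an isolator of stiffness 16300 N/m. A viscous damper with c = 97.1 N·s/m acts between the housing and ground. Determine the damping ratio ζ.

ω_n = √(k/m) = √(16300/36.2) = 21.22 rad/s.
Critical damping c_c = 2√(k·m) = 2√(16300 × 36.2) = 1536 N·s/m, so ζ = c/c_c = 97.1/1536 = 0.06320.

0.0632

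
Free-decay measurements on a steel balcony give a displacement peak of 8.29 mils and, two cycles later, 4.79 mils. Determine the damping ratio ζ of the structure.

Logarithmic decrement δ = (1/n)·ln(x₀/x_n) = (1/2)·ln(8.29/4.79) = (1/2)·ln(1.731) = 0.2743.
ζ = δ/√(4π² + δ²) = 0.2743/√(39.48 + 0.0752) = 0.2743/6.289 = 0.04361.

0.0436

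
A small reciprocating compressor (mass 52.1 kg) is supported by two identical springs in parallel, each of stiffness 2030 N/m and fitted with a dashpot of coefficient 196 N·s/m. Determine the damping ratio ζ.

Parallel springs add: k_eq = 2 × 2030 = 4060 N/m.
ω_n = √(k_eq/m) = √(4060/52.1) = 8.828 rad/s.
Critical damping c_c = 2√(k_eq·m) = 2√(4060 × 52.1) = 919.8 N·s/m, so ζ = c/c_c = 196/919.8 = 0.2131.

0.213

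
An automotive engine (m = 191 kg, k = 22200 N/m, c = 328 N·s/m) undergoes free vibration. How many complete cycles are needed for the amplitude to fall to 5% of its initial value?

6 cycles

ζ = c/(2√(km)) = 328/(2√(22200 × 191)) = 328/4118 = 0.07964.
Logarithmic decrement δ = 2πζ/√(1 − ζ²) = 2π × 0.07964/√(1 − 0.00634) = 0.5020.
x_n/x₀ = e^(−nδ) ≤ 0.05; take ln: n ≥ ln(1/0.05)/δ = 2.996/0.5020 = 5.967.
So 6 complete cycles are required.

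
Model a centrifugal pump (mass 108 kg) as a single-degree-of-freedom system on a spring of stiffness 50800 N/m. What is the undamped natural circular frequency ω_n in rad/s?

21.7 rad/s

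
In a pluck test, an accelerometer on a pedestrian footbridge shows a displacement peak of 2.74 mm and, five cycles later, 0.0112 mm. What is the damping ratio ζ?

0.172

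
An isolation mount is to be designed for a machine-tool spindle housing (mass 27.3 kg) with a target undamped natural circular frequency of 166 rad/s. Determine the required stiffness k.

k = m·ω_n² = 27.3 × 166.0² = 27.3 × 27560 = 752300 N/m.

752000 N/m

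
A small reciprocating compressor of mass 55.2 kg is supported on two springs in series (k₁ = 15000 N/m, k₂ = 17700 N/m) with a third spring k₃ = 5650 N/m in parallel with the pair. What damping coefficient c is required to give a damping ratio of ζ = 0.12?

Series pair: k_s = k₁k₂/(k₁+k₂) = (15000)(17700)/(15000 + 17700) = 8119 N/m. In parallel with k₃: k_eq = 8119 + 5650 = 13770 N/m.
c_c = 2√(k_eq·m) = 2√(13770 × 55.2) = 1744 N·s/m.
c = ζ·c_c = 0.12 × 1744 = 209.2 N·s/m.

209 N·s/m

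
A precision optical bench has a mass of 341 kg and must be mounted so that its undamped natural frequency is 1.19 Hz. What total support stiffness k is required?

ω_n = 2πf_n = 2π × 1.19 = 7.477 rad/s.
k = m·ω_n² = 341 × 7.477² = 341 × 55.91 = 19060 N/m.

19100 N/m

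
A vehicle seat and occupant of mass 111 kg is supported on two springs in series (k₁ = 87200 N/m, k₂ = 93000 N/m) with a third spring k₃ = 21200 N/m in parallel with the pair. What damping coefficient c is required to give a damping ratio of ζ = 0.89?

4830 N·s/m

Series pair: k_s = k₁k₂/(k₁+k₂) = (87200)(93000)/(87200 + 93000) = 45000 N/m. In parallel with k₃: k_eq = 45000 + 21200 = 66200 N/m.
c_c = 2√(k_eq·m) = 2√(66200 × 111) = 5422 N·s/m.
c = ζ·c_c = 0.89 × 5422 = 4825 N·s/m.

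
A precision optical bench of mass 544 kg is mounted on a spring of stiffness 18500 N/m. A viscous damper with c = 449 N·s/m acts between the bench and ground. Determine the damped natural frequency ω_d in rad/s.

5.82 rad/s

ω_n = √(k/m) = √(18500/544) = 5.832 rad/s.
Critical damping c_c = 2√(k·m) = 2√(18500 × 544) = 6345 N·s/m, so ζ = c/c_c = 449/6345 = 0.07077.
ω_d = ω_n√(1 − ζ²) = 5.832 × √(1 − 0.00501) = 5.817 rad/s.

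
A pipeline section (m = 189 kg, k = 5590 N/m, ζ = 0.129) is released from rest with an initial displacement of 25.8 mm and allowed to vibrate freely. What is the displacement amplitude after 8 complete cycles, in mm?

Logarithmic decrement δ = 2πζ/√(1 − ζ²) = 2π × 0.1290/√(1 − 0.0166) = 0.8174.
After n cycles, x_n/x₀ = e^(−nδ), so x_8 = 25.8 × e^(−8 × 0.8174) = 25.8 × 0.001446 = 0.03731 mm.

0.0373 mm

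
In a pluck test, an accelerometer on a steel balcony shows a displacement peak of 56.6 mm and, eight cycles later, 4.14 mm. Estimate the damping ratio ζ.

0.0520

Logarithmic decrement δ = (1/n)·ln(x₀/x_n) = (1/8)·ln(56.6/4.14) = (1/8)·ln(13.67) = 0.3269.
ζ = δ/√(4π² + δ²) = 0.3269/√(39.48 + 0.107) = 0.3269/6.292 = 0.05196.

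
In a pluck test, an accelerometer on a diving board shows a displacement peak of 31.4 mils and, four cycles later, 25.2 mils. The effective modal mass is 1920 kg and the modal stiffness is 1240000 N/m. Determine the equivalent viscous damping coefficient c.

854 N·s/m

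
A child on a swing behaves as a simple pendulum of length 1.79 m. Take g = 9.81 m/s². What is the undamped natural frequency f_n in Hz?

0.373 Hz

For a simple pendulum ω_n = √(g/L) = √(9.81/1.79) = √5.480 = 2.341 rad/s.
f_n = ω_n/(2π) = 2.341/6.283 = 0.3726 Hz.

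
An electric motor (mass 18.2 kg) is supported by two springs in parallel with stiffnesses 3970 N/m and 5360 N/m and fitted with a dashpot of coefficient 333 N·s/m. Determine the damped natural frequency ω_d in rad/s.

Parallel springs add: k_eq = 3970 + 5360 = 9330 N/m.
ω_n = √(k_eq/m) = √(9330/18.2) = 22.64 rad/s.
Critical damping c_c = 2√(k_eq·m) = 2√(9330 × 18.2) = 824.2 N·s/m, so ζ = c/c_c = 333/824.2 = 0.4041.
ω_d = ω_n√(1 − ζ²) = 22.64 × √(1 − 0.163) = 20.71 rad/s.

20.7 rad/s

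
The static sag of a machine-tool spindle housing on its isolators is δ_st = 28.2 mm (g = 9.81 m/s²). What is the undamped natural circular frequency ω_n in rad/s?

ω_n = √(g/δ_st) = √(9.81/0.0282) = √347.9 = 18.65 rad/s.

18.7 rad/s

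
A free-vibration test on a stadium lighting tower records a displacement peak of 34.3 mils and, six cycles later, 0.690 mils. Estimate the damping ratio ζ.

Logarithmic decrement δ = (1/n)·ln(x₀/x_n) = (1/6)·ln(34.3/0.690) = (1/6)·ln(49.71) = 0.6510.
ζ = δ/√(4π² + δ²) = 0.6510/√(39.48 + 0.424) = 0.6510/6.317 = 0.1031.

0.103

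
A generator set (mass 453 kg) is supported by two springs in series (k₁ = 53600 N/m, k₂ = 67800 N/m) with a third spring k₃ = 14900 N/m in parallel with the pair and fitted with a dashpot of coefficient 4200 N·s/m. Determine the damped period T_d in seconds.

Series pair: k_s = k₁k₂/(k₁+k₂) = (53600)(67800)/(53600 + 67800) = 29930 N/m. In parallel with k₃: k_eq = 29930 + 14900 = 44830 N/m.
ω_n = √(k_eq/m) = √(44830/453) = 9.949 rad/s.
Critical damping c_c = 2√(k_eq·m) = 2√(44830 × 453) = 9013 N·s/m, so ζ = c/c_c = 4200/9013 = 0.4660.
ω_d = ω_n√(1 − ζ²) = 9.949 × √(1 − 0.217) = 8.802 rad/s.
T_d = 2π/ω_d = 0.7138 s.

0.714 s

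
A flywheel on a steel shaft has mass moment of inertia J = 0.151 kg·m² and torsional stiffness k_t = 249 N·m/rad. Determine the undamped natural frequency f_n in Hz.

6.46 Hz

ω_n = √(k_t/J) = √(249/0.151) = √1649 = 40.61 rad/s.
f_n = ω_n/(2π) = 40.61/6.283 = 6.463 Hz.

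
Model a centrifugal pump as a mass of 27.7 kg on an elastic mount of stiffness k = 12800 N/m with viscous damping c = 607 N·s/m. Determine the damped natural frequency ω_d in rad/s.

18.5 rad/s

ω_n = √(k/m) = √(12800/27.7) = 21.50 rad/s.
Critical damping c_c = 2√(k·m) = 2√(12800 × 27.7) = 1191 N·s/m, so ζ = c/c_c = 607/1191 = 0.5097.
ω_d = ω_n√(1 − ζ²) = 21.50 × √(1 − 0.260) = 18.49 rad/s.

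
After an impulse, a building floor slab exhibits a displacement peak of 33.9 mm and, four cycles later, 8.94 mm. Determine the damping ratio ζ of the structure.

Logarithmic decrement δ = (1/n)·ln(x₀/x_n) = (1/4)·ln(33.9/8.94) = (1/4)·ln(3.792) = 0.3332.
ζ = δ/√(4π² + δ²) = 0.3332/√(39.48 + 0.111) = 0.3332/6.292 = 0.05296.

0.0530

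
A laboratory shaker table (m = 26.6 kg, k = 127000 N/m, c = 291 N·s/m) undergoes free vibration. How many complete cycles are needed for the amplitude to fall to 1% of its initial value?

10 cycles

ζ = c/(2√(km)) = 291/(2√(127000 × 26.6)) = 291/3676 = 0.07916.
Logarithmic decrement δ = 2πζ/√(1 − ζ²) = 2π × 0.07916/√(1 − 0.00627) = 0.4990.
x_n/x₀ = e^(−nδ) ≤ 0.01; take ln: n ≥ ln(1/0.01)/δ = 4.605/0.4990 = 9.230.
So 10 complete cycles are required.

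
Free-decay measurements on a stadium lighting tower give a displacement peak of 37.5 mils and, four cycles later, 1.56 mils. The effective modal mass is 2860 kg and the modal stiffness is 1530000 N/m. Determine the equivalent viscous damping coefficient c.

Logarithmic decrement δ = (1/n)·ln(x₀/x_n) = (1/4)·ln(37.5/1.56) = (1/4)·ln(24.04) = 0.7949.
ζ = δ/√(4π² + δ²) = 0.7949/√(39.48 + 0.632) = 0.7949/6.333 = 0.1255.
c = ζ · 2√(km) = 0.1255 × 2√(1530000 × 2860) = 0.1255 × 132300 = 16610 N·s/m.

16600 N·s/m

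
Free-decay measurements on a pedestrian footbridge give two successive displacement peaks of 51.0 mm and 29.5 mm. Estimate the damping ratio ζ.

0.0868

Logarithmic decrement δ = (1/n)·ln(x₀/x_n) = (1/1)·ln(51.0/29.5) = (1/1)·ln(1.729) = 0.5474.
ζ = δ/√(4π² + δ²) = 0.5474/√(39.48 + 0.300) = 0.5474/6.307 = 0.08680.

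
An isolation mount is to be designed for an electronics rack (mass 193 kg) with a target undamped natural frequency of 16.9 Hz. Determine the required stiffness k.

2180000 N/m

ω_n = 2πf_n = 2π × 16.9 = 106.2 rad/s.
k = m·ω_n² = 193 × 106.2² = 193 × 11280 = 2176000 N/m.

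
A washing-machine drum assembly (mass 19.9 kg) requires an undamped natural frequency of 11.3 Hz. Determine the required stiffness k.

100000 N/m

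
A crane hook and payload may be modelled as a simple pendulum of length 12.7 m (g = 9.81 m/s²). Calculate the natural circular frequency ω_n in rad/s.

For a simple pendulum ω_n = √(g/L) = √(9.81/12.7) = √0.7724 = 0.8789 rad/s.

0.879 rad/s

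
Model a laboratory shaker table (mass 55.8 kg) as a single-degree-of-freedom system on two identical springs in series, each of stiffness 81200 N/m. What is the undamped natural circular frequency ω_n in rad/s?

27.0 rad/s

Series springs: 1/k_eq = 2/81200, so k_eq = 81200/2 = 40600 N/m.
ω_n = √(k_eq/m) = √(40600/55.8) = √727.6 = 26.97 rad/s.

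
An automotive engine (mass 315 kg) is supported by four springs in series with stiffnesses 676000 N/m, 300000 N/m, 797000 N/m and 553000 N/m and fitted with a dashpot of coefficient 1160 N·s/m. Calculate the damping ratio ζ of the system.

Series springs: 1/k_eq = 1/676000 + 1/300000 + 1/797000 + 1/553000 = 7.876×10^-6, so k_eq = 127000 N/m.
ω_n = √(k_eq/m) = √(127000/315) = 20.08 rad/s.
Critical damping c_c = 2√(k_eq·m) = 2√(127000 × 315) = 12650 N·s/m, so ζ = c/c_c = 1160/12650 = 0.09171.

0.0917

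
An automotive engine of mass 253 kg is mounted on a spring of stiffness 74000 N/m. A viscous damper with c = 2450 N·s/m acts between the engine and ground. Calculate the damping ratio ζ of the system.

ω_n = √(k/m) = √(74000/253) = 17.10 rad/s.
Critical damping c_c = 2√(k·m) = 2√(74000 × 253) = 8654 N·s/m, so ζ = c/c_c = 2450/8654 = 0.2831.

0.283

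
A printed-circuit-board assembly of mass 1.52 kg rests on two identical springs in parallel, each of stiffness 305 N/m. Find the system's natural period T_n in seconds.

0.314 s

Parallel springs add: k_eq = 2 × 305 = 610.0 N/m.
ω_n = √(k_eq/m) = √(610.0/1.52) = √401.3 = 20.03 rad/s.
T_n = 2π/ω_n = 6.283/20.03 = 0.3136 s.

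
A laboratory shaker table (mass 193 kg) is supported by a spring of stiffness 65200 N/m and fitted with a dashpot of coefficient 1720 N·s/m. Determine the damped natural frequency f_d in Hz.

ω_n = √(k/m) = √(65200/193) = 18.38 rad/s.
Critical damping c_c = 2√(k·m) = 2√(65200 × 193) = 7095 N·s/m, so ζ = c/c_c = 1720/7095 = 0.2424.
ω_d = ω_n√(1 − ζ²) = 18.38 × √(1 − 0.0588) = 17.83 rad/s.
f_d = ω_d/(2π) = 2.838 Hz.

2.84 Hz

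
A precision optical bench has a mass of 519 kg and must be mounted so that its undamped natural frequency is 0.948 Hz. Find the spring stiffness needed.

18400 N/m

ω_n = 2πf_n = 2π × 0.948 = 5.956 rad/s.
k = m·ω_n² = 519 × 5.956² = 519 × 35.48 = 18410 N/m.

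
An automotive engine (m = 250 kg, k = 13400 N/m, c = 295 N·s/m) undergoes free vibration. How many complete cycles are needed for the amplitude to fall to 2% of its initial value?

8 cycles

ζ = c/(2√(km)) = 295/(2√(13400 × 250)) = 295/3661 = 0.08059.
Logarithmic decrement δ = 2πζ/√(1 − ζ²) = 2π × 0.08059/√(1 − 0.00649) = 0.5080.
x_n/x₀ = e^(−nδ) ≤ 0.02; take ln: n ≥ ln(1/0.02)/δ = 3.912/0.5080 = 7.701.
So 8 complete cycles are required.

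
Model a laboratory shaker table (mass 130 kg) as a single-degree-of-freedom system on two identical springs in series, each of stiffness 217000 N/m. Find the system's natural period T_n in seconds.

Series springs: 1/k_eq = 2/217000, so k_eq = 217000/2 = 108500 N/m.
ω_n = √(k_eq/m) = √(108500/130) = √834.6 = 28.89 rad/s.
T_n = 2π/ω_n = 6.283/28.89 = 0.2175 s.

0.217 s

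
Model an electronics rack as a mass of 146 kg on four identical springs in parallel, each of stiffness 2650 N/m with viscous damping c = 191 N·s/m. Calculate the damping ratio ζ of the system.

0.0768

Parallel springs add: k_eq = 4 × 2650 = 10600 N/m.
ω_n = √(k_eq/m) = √(10600/146) = 8.521 rad/s.
Critical damping c_c = 2√(k_eq·m) = 2√(10600 × 146) = 2488 N·s/m, so ζ = c/c_c = 191/2488 = 0.07677.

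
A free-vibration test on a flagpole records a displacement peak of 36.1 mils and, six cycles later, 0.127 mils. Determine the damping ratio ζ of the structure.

Logarithmic decrement δ = (1/n)·ln(x₀/x_n) = (1/6)·ln(36.1/0.127) = (1/6)·ln(284.3) = 0.9416.
ζ = δ/√(4π² + δ²) = 0.9416/√(39.48 + 0.887) = 0.9416/6.353 = 0.1482.

0.148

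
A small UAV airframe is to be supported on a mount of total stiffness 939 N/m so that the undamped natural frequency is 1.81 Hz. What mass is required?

ω_n = 2πf_n = 2π × 1.81 = 11.37 rad/s.
m = k/ω_n² = 939/11.37² = 939/129.3 = 7.260 kg.

7.26 kg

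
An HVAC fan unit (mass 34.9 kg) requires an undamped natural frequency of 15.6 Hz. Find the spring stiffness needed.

ω_n = 2πf_n = 2π × 15.6 = 98.02 rad/s.
k = m·ω_n² = 34.9 × 98.02² = 34.9 × 9607 = 335300 N/m.

335000 N/m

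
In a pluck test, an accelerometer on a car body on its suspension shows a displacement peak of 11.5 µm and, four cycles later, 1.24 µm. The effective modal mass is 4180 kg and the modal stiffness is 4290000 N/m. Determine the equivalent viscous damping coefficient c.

Logarithmic decrement δ = (1/n)·ln(x₀/x_n) = (1/4)·ln(11.5/1.24) = (1/4)·ln(9.274) = 0.5568.
ζ = δ/√(4π² + δ²) = 0.5568/√(39.48 + 0.310) = 0.5568/6.308 = 0.08827.
c = ζ · 2√(km) = 0.08827 × 2√(4290000 × 4180) = 0.08827 × 267800 = 23640 N·s/m.

23600 N·s/m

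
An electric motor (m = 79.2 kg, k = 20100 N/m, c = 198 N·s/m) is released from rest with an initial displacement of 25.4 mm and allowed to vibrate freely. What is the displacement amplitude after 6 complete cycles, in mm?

ζ = c/(2√(km)) = 198/(2√(20100 × 79.2)) = 198/2523 = 0.07846.
Logarithmic decrement δ = 2πζ/√(1 − ζ²) = 2π × 0.07846/√(1 − 0.00616) = 0.4945.
After n cycles, x_n/x₀ = e^(−nδ), so x_6 = 25.4 × e^(−6 × 0.4945) = 25.4 × 0.05145 = 1.307 mm.

1.31 mm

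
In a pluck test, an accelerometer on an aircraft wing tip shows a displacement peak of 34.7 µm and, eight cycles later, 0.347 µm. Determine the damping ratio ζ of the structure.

Logarithmic decrement δ = (1/n)·ln(x₀/x_n) = (1/8)·ln(34.7/0.347) = (1/8)·ln(100.0) = 0.5756.
ζ = δ/√(4π² + δ²) = 0.5756/√(39.48 + 0.331) = 0.5756/6.309 = 0.09123.

0.0912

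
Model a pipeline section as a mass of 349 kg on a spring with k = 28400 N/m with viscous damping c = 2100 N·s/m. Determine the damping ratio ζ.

0.334

ω_n = √(k/m) = √(28400/349) = 9.021 rad/s.
Critical damping c_c = 2√(k·m) = 2√(28400 × 349) = 6297 N·s/m, so ζ = c/c_c = 2100/6297 = 0.3335.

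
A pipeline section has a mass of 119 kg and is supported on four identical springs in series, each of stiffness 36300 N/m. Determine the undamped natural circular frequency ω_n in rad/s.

8.73 rad/s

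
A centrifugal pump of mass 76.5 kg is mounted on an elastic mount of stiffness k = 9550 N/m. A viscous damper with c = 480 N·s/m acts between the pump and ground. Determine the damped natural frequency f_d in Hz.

1.71 Hz

ω_n = √(k/m) = √(9550/76.5) = 11.17 rad/s.
Critical damping c_c = 2√(k·m) = 2√(9550 × 76.5) = 1709 N·s/m, so ζ = c/c_c = 480/1709 = 0.2808.
ω_d = ω_n√(1 − ζ²) = 11.17 × √(1 − 0.0788) = 10.72 rad/s.
f_d = ω_d/(2π) = 1.707 Hz.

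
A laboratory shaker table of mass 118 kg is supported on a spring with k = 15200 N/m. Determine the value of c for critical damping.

2680 N·s/m

c_c = 2√(k·m) = 2√(15200 × 118) = 2 × 1339 = 2679 N·s/m.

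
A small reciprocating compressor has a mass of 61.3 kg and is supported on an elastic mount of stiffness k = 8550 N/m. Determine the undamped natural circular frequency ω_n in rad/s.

11.8 rad/s

ω_n = √(k/m) = √(8550/61.3) = √139.5 = 11.81 rad/s.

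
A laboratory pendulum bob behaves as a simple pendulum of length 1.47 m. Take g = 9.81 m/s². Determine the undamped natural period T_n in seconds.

For a simple pendulum ω_n = √(g/L) = √(9.81/1.47) = √6.673 = 2.583 rad/s.
T_n = 2π/ω_n = 6.283/2.583 = 2.432 s.

2.43 s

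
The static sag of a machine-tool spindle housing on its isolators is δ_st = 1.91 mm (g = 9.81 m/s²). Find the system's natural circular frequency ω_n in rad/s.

71.7 rad/s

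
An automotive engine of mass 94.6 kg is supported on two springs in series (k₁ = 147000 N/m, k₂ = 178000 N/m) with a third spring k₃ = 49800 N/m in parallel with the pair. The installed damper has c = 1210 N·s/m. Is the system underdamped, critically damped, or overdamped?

underdamped

Series pair: k_s = k₁k₂/(k₁+k₂) = (147000)(178000)/(147000 + 178000) = 80510 N/m. In parallel with k₃: k_eq = 80510 + 49800 = 130300 N/m.
c_c = 2√(k_eq·m) = 7022 N·s/m; ζ = c/c_c = 1210/7022 = 0.172.
Since ζ < 1 the system is underdamped.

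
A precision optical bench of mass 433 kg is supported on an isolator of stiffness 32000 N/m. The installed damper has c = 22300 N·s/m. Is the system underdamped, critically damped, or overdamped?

c_c = 2√(k·m) = 7445 N·s/m; ζ = c/c_c = 22300/7445 = 3.00.
Since ζ > 1 the system is overdamped.

overdamped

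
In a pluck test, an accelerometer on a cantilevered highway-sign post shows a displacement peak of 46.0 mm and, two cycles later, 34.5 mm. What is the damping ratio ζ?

Logarithmic decrement δ = (1/n)·ln(x₀/x_n) = (1/2)·ln(46.0/34.5) = (1/2)·ln(1.333) = 0.1438.
ζ = δ/√(4π² + δ²) = 0.1438/√(39.48 + 0.0207) = 0.1438/6.285 = 0.02289.

0.0229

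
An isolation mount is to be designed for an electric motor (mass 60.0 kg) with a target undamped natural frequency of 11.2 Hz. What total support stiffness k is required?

ω_n = 2πf_n = 2π × 11.2 = 70.37 rad/s.
k = m·ω_n² = 60.0 × 70.37² = 60.0 × 4952 = 297100 N/m.

297000 N/m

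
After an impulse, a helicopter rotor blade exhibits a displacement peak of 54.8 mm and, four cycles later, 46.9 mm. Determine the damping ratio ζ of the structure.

0.00619

Logarithmic decrement δ = (1/n)·ln(x₀/x_n) = (1/4)·ln(54.8/46.9) = (1/4)·ln(1.168) = 0.03892.
ζ = δ/√(4π² + δ²) = 0.03892/√(39.48 + 0.00151) = 0.03892/6.283 = 0.006194.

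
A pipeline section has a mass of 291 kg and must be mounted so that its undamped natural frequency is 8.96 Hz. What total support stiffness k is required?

922000 N/m

ω_n = 2πf_n = 2π × 8.96 = 56.30 rad/s.
k = m·ω_n² = 291 × 56.30² = 291 × 3169 = 922300 N/m.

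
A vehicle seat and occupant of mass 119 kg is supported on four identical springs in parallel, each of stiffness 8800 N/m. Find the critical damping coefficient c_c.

4090 N·s/m

Parallel springs add: k_eq = 4 × 8800 = 35200 N/m.
c_c = 2√(k_eq·m) = 2√(35200 × 119) = 2 × 2047 = 4093 N·s/m.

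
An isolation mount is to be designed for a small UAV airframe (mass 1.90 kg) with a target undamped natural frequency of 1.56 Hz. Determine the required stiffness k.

ω_n = 2πf_n = 2π × 1.56 = 9.802 rad/s.
k = m·ω_n² = 1.90 × 9.802² = 1.90 × 96.07 = 182.5 N/m.

183 N/m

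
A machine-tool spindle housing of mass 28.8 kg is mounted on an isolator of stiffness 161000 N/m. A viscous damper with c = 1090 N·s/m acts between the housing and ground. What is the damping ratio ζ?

0.253

ω_n = √(k/m) = √(161000/28.8) = 74.77 rad/s.
Critical damping c_c = 2√(k·m) = 2√(161000 × 28.8) = 4307 N·s/m, so ζ = c/c_c = 1090/4307 = 0.2531.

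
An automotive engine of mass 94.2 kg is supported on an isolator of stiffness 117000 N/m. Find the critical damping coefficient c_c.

c_c = 2√(k·m) = 2√(117000 × 94.2) = 2 × 3320 = 6640 N·s/m.

6640 N·s/m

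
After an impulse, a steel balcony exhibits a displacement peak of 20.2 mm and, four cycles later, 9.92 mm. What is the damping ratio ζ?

Logarithmic decrement δ = (1/n)·ln(x₀/x_n) = (1/4)·ln(20.2/9.92) = (1/4)·ln(2.036) = 0.1778.
ζ = δ/√(4π² + δ²) = 0.1778/√(39.48 + 0.0316) = 0.1778/6.286 = 0.02828.

0.0283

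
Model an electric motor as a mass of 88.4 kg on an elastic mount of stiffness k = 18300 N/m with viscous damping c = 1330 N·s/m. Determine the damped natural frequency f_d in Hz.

1.95 Hz

ω_n = √(k/m) = √(18300/88.4) = 14.39 rad/s.
Critical damping c_c = 2√(k·m) = 2√(18300 × 88.4) = 2544 N·s/m, so ζ = c/c_c = 1330/2544 = 0.5228.
ω_d = ω_n√(1 − ζ²) = 14.39 × √(1 − 0.273) = 12.26 rad/s.
f_d = ω_d/(2π) = 1.952 Hz.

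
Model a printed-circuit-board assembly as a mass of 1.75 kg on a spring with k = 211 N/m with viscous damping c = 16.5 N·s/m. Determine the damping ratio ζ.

0.429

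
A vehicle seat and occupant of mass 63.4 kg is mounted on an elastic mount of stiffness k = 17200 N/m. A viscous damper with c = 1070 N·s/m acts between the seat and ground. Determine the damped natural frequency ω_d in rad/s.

ω_n = √(k/m) = √(17200/63.4) = 16.47 rad/s.
Critical damping c_c = 2√(k·m) = 2√(17200 × 63.4) = 2089 N·s/m, so ζ = c/c_c = 1070/2089 = 0.5123.
ω_d = ω_n√(1 − ζ²) = 16.47 × √(1 − 0.262) = 14.15 rad/s.

14.1 rad/s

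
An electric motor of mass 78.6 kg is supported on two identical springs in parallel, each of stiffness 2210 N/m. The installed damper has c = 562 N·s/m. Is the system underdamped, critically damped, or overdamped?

underdamped

Parallel springs add: k_eq = 2 × 2210 = 4420 N/m.
c_c = 2√(k_eq·m) = 1179 N·s/m; ζ = c/c_c = 562/1179 = 0.477.
Since ζ < 1 the system is underdamped.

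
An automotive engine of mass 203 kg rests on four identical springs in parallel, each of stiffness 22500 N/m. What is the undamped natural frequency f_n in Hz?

3.35 Hz

Parallel springs add: k_eq = 4 × 22500 = 90000 N/m.
ω_n = √(k_eq/m) = √(90000/203) = √443.3 = 21.06 rad/s.
f_n = ω_n/(2π) = 21.06/6.283 = 3.351 Hz.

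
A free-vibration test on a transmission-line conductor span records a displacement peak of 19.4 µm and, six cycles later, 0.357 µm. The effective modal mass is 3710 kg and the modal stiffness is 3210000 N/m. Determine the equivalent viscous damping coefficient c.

Logarithmic decrement δ = (1/n)·ln(x₀/x_n) = (1/6)·ln(19.4/0.357) = (1/6)·ln(54.34) = 0.6659.
ζ = δ/√(4π² + δ²) = 0.6659/√(39.48 + 0.443) = 0.6659/6.318 = 0.1054.
c = ζ · 2√(km) = 0.1054 × 2√(3210000 × 3710) = 0.1054 × 218300 = 23000 N·s/m.

23000 N·s/m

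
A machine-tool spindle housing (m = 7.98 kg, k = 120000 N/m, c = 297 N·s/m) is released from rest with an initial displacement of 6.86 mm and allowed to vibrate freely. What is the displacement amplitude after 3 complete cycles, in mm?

0.380 mm

ζ = c/(2√(km)) = 297/(2√(120000 × 7.98)) = 297/1957 = 0.1518.
Logarithmic decrement δ = 2πζ/√(1 − ζ²) = 2π × 0.1518/√(1 − 0.0230) = 0.9647.
After n cycles, x_n/x₀ = e^(−nδ), so x_3 = 6.86 × e^(−3 × 0.9647) = 6.86 × 0.05536 = 0.3797 mm.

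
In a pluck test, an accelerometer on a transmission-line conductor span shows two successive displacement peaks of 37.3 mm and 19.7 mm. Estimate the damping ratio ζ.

Logarithmic decrement δ = (1/n)·ln(x₀/x_n) = (1/1)·ln(37.3/19.7) = (1/1)·ln(1.893) = 0.6384.
ζ = δ/√(4π² + δ²) = 0.6384/√(39.48 + 0.408) = 0.6384/6.316 = 0.1011.

0.101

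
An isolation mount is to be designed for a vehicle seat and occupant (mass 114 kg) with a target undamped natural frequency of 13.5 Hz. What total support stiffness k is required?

820000 N/m

ω_n = 2πf_n = 2π × 13.5 = 84.82 rad/s.
k = m·ω_n² = 114 × 84.82² = 114 × 7195 = 820200 N/m.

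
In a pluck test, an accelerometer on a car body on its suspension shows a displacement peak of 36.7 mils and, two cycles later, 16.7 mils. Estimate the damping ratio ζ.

Logarithmic decrement δ = (1/n)·ln(x₀/x_n) = (1/2)·ln(36.7/16.7) = (1/2)·ln(2.198) = 0.3937.
ζ = δ/√(4π² + δ²) = 0.3937/√(39.48 + 0.155) = 0.3937/6.296 = 0.06253.

0.0625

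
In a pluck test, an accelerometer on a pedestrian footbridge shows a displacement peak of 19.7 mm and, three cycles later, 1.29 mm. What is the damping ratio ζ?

0.143

Logarithmic decrement δ = (1/n)·ln(x₀/x_n) = (1/3)·ln(19.7/1.29) = (1/3)·ln(15.27) = 0.9087.
ζ = δ/√(4π² + δ²) = 0.9087/√(39.48 + 0.826) = 0.9087/6.349 = 0.1431.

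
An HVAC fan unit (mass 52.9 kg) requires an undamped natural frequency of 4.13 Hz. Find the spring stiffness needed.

35600 N/m

ω_n = 2πf_n = 2π × 4.13 = 25.95 rad/s.
k = m·ω_n² = 52.9 × 25.95² = 52.9 × 673.4 = 35620 N/m.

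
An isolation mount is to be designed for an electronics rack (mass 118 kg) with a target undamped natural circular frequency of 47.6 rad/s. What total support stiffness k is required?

267000 N/m

k = m·ω_n² = 118 × 47.60² = 118 × 2266 = 267400 N/m.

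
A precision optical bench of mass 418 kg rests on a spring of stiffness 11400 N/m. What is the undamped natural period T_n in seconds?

ω_n = √(k/m) = √(11400/418) = √27.27 = 5.222 rad/s.
T_n = 2π/ω_n = 6.283/5.222 = 1.203 s.

1.20 s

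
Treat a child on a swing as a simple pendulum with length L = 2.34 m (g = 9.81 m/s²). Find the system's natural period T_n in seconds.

For a simple pendulum ω_n = √(g/L) = √(9.81/2.34) = √4.192 = 2.048 rad/s.
T_n = 2π/ω_n = 6.283/2.048 = 3.069 s.

3.07 s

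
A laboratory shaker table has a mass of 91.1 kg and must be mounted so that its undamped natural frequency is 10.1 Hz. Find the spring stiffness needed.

367000 N/m

ω_n = 2πf_n = 2π × 10.1 = 63.46 rad/s.
k = m·ω_n² = 91.1 × 63.46² = 91.1 × 4027 = 366900 N/m.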